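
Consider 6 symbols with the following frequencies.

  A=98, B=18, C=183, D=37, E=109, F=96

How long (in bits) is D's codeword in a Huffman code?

4

Repeatedly merge the two smallest:
combine B(18), D(37) → 55
combine 55, F(96) → 151
combine A(98), E(109) → 207
combine 151, C(183) → 334
combine 207, 334 → 541
D sits 4 levels below the root, so its codeword is 4 bits.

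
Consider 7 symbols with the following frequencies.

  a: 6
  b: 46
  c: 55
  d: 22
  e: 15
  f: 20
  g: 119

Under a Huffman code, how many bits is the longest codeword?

5

Merge the two lowest-weight nodes at each step:
merge a(6) and e(15): 21
merge f(20) and 21: 41
merge d(22) and 41: 63
merge b(46) and c(55): 101
merge 63 and 101: 164
merge g(119) and 164: 283
Maximum depth reached is 5.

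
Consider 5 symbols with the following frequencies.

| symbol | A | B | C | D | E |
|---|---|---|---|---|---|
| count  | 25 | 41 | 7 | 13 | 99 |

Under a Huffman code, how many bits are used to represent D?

Build the tree from the bottom:
combine C(7), D(13) → 20
combine 20, A(25) → 45
combine B(41), 45 → 86
combine 86, E(99) → 185
D's leaf is at depth 4, giving a 4-bit codeword.

4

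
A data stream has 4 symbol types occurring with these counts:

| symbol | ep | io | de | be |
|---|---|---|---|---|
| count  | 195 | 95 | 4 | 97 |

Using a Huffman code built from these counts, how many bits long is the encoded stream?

Build the Huffman tree bottom-up:
merge de(4) and io(95): 99
merge be(97) and 99: 196
merge ep(195) and 196: 391
The encoded length is the sum of every internal node's weight: 99 + 196 + 391 = 686 bits.

686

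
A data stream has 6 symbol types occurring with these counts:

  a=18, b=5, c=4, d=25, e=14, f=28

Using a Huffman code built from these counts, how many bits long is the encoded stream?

220

Build the Huffman tree bottom-up:
combine c(4), b(5) → 9
combine 9, e(14) → 23
combine a(18), 23 → 41
combine d(25), f(28) → 53
combine 41, 53 → 94
The encoded length is the sum of every internal node's weight: 9 + 23 + 41 + 53 + 94 = 220 bits.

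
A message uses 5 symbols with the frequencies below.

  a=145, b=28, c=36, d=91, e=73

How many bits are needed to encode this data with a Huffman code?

Greedily combine the two least-frequent nodes:
b(28) + c(36) → 64
64 + e(73) → 137
d(91) + 137 → 228
a(145) + 228 → 373
Total encoded bits = sum of merged weights = 64 + 137 + 228 + 373 = 802.

802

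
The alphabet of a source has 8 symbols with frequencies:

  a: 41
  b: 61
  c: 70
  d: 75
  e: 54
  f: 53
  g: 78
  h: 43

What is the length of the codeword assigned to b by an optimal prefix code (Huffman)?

Build the tree from the bottom:
merge a(41) and h(43): 84
merge f(53) and e(54): 107
merge b(61) and c(70): 131
merge d(75) and g(78): 153
merge 84 and 107: 191
merge 131 and 153: 284
merge 191 and 284: 475
b's leaf is at depth 3, giving a 3-bit codeword.

3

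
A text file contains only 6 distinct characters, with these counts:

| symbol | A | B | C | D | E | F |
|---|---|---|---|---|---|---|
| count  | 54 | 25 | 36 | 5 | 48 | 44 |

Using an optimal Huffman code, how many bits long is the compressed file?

Greedily combine the two least-frequent nodes:
merge D(5) and B(25): 30
merge 30 and C(36): 66
merge F(44) and E(48): 92
merge A(54) and 66: 120
merge 92 and 120: 212
The encoded length is the sum of every internal node's weight: 30 + 66 + 92 + 120 + 212 = 520 bits.

520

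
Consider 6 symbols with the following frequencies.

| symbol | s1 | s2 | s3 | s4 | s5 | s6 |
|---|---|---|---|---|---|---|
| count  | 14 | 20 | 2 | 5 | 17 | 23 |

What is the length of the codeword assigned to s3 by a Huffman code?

Huffman merges, smallest pair first:
combine s3(2), s4(5) → 7
combine 7, s1(14) → 21
combine s5(17), s2(20) → 37
combine 21, s6(23) → 44
combine 37, 44 → 81
The subtree containing s3 is merged 4 times, so code length = 4.

4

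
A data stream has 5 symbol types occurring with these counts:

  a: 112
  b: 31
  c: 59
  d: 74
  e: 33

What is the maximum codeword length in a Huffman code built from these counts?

Merge the two lowest-weight nodes at each step:
merge b(31) and e(33): 64
merge c(59) and 64: 123
merge d(74) and a(112): 186
merge 123 and 186: 309
The rarest symbols sit at the bottom; the longest codeword is 3 bits.

3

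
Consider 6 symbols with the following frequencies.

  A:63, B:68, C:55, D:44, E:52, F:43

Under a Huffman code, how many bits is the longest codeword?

Merge the two lowest-weight nodes at each step:
combine F(43), D(44) → 87
combine E(52), C(55) → 107
combine A(63), B(68) → 131
combine 87, 107 → 194
combine 131, 194 → 325
The rarest symbols sit at the bottom; the longest codeword is 3 bits.

3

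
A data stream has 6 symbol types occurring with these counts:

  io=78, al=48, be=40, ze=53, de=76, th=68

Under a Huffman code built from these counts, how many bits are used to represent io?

2

Repeatedly merge the two smallest:
be(40) + al(48) → 88
ze(53) + th(68) → 121
de(76) + io(78) → 154
88 + 121 → 209
154 + 209 → 363
The subtree containing io is merged 2 times, so code length = 2.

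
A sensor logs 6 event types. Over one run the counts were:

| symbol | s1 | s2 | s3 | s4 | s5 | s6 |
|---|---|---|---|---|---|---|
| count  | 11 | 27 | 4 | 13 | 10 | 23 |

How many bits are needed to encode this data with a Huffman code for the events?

214

Merge the two smallest weights repeatedly:
s3(4) + s5(10) → 14
s1(11) + s4(13) → 24
14 + s6(23) → 37
24 + s2(27) → 51
37 + 51 → 88
The encoded length is the sum of every internal node's weight: 14 + 24 + 37 + 51 + 88 = 214 bits.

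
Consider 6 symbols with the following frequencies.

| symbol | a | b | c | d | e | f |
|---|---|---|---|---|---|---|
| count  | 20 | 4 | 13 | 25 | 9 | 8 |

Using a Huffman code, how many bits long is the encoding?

191

Merge the two smallest weights repeatedly:
b(4) + f(8) → 12
e(9) + 12 → 21
c(13) + a(20) → 33
21 + d(25) → 46
33 + 46 → 79
Each symbol's bit-cost is frequency × depth; summing gives 191 bits (equivalently 12 + 21 + 33 + 46 + 79).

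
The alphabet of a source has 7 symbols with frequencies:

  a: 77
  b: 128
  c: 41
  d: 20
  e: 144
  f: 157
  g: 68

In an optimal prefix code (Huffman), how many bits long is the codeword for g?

3

Build the tree from the bottom:
merge d(20) and c(41): 61
merge 61 and g(68): 129
merge a(77) and b(128): 205
merge 129 and e(144): 273
merge f(157) and 205: 362
merge 273 and 362: 635
The subtree containing g is merged 3 times, so code length = 3.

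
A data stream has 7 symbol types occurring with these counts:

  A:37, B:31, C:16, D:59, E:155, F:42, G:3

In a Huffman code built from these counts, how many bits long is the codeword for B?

Huffman merges, smallest pair first:
combine G(3), C(16) → 19
combine 19, B(31) → 50
combine A(37), F(42) → 79
combine 50, D(59) → 109
combine 79, 109 → 188
combine E(155), 188 → 343
B's leaf is at depth 4, giving a 4-bit codeword.

4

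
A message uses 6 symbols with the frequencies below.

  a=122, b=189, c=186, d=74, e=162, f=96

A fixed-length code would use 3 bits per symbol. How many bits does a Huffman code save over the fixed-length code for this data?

375

Fixed-length: 3 bits × 829 symbols = 2487 bits.
Huffman merges:
d(74) + f(96) → 170
a(122) + e(162) → 284
170 + c(186) → 356
b(189) + 284 → 473
356 + 473 → 829
Huffman total = 170 + 284 + 356 + 473 + 829 = 2112 bits.
Saving = 2487 − 2112 = 375 bits.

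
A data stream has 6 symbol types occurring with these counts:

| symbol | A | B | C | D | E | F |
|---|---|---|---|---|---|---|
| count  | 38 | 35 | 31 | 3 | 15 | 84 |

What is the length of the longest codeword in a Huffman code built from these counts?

4

Merge the two lowest-weight nodes at each step:
combine D(3), E(15) → 18
combine 18, C(31) → 49
combine B(35), A(38) → 73
combine 49, 73 → 122
combine F(84), 122 → 206
The first pair merged (D, E) ends up deepest, at depth 4.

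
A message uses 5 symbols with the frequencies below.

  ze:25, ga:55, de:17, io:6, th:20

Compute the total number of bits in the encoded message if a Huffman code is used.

Build the Huffman tree bottom-up:
io(6) + de(17) → 23
th(20) + 23 → 43
ze(25) + 43 → 68
ga(55) + 68 → 123
The encoded length is the sum of every internal node's weight: 23 + 43 + 68 + 123 = 257 bits.

257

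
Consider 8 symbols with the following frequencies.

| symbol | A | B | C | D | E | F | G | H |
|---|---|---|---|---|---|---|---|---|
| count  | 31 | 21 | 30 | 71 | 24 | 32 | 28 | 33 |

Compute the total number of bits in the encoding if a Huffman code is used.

Greedily combine the two least-frequent nodes:
merge B(21) and E(24): 45
merge G(28) and C(30): 58
merge A(31) and F(32): 63
merge H(33) and 45: 78
merge 58 and 63: 121
merge D(71) and 78: 149
merge 121 and 149: 270
The encoded length is the sum of every internal node's weight: 45 + 58 + 63 + 78 + 121 + 149 + 270 = 784 bits.

784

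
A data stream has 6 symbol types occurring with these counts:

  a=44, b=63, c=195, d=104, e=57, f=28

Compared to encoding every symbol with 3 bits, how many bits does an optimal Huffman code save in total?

318

Fixed-length: 3 bits × 491 symbols = 1473 bits.
Huffman merges:
merge f(28) and a(44): 72
merge e(57) and b(63): 120
merge 72 and d(104): 176
merge 120 and 176: 296
merge c(195) and 296: 491
Huffman total = 72 + 120 + 176 + 296 + 491 = 1155 bits.
Saving = 1473 − 1155 = 318 bits.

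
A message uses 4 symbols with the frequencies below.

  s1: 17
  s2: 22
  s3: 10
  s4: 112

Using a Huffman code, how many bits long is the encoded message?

237

Merge the two smallest weights repeatedly:
merge s3(10) and s1(17): 27
merge s2(22) and 27: 49
merge 49 and s4(112): 161
Total encoded bits = sum of merged weights = 27 + 49 + 161 = 237.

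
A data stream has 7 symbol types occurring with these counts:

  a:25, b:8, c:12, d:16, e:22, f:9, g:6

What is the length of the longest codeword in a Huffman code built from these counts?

4

Merge the two lowest-weight nodes at each step:
merge g(6) and b(8): 14
merge f(9) and c(12): 21
merge 14 and d(16): 30
merge 21 and e(22): 43
merge a(25) and 30: 55
merge 43 and 55: 98
The rarest symbols sit at the bottom; the longest codeword is 4 bits.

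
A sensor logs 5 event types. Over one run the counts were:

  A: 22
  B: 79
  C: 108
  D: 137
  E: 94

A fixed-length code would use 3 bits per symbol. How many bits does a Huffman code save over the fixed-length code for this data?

339

Fixed-length: 3 bits × 440 symbols = 1320 bits.
Huffman merges:
combine A(22), B(79) → 101
combine E(94), 101 → 195
combine C(108), D(137) → 245
combine 195, 245 → 440
Huffman total = 101 + 195 + 245 + 440 = 981 bits.
Saving = 1320 − 981 = 339 bits.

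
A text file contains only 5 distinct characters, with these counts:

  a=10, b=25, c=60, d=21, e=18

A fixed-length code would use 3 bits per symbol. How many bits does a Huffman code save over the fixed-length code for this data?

Fixed-length: 3 bits × 134 symbols = 402 bits.
Huffman merges:
combine a(10), e(18) → 28
combine d(21), b(25) → 46
combine 28, 46 → 74
combine c(60), 74 → 134
Huffman total = 28 + 46 + 74 + 134 = 282 bits.
Saving = 402 − 282 = 120 bits.

120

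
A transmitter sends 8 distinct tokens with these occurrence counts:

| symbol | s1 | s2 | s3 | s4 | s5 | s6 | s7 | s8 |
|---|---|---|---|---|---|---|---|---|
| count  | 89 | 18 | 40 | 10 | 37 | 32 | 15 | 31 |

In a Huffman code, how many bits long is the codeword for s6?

3

Repeatedly merge the two smallest:
s4(10) + s7(15) → 25
s2(18) + 25 → 43
s8(31) + s6(32) → 63
s5(37) + s3(40) → 77
43 + 63 → 106
77 + s1(89) → 166
106 + 166 → 272
s6's leaf is at depth 3, giving a 3-bit codeword.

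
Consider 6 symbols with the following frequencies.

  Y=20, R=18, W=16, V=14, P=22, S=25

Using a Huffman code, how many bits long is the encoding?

Build the Huffman tree bottom-up:
V(14) + W(16) → 30
R(18) + Y(20) → 38
P(22) + S(25) → 47
30 + 38 → 68
47 + 68 → 115
Each symbol's bit-cost is frequency × depth; summing gives 298 bits (equivalently 30 + 38 + 47 + 68 + 115).

298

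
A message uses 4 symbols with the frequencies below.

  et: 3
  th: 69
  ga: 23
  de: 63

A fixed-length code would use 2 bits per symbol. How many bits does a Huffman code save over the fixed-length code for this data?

43

Fixed-length: 2 bits × 158 symbols = 316 bits.
Huffman merges:
et(3) + ga(23) → 26
26 + de(63) → 89
th(69) + 89 → 158
Huffman total = 26 + 89 + 158 = 273 bits.
Saving = 316 − 273 = 43 bits.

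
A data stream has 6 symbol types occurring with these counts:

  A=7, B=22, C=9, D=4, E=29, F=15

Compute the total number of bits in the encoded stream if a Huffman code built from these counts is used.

203

Greedily combine the two least-frequent nodes:
D(4) + A(7) → 11
C(9) + 11 → 20
F(15) + 20 → 35
B(22) + E(29) → 51
35 + 51 → 86
Total encoded bits = sum of merged weights = 11 + 20 + 35 + 51 + 86 = 203.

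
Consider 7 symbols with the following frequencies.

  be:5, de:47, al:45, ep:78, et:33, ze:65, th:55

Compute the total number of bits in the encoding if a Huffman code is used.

879

Greedily combine the two least-frequent nodes:
be(5) + et(33) → 38
38 + al(45) → 83
de(47) + th(55) → 102
ze(65) + ep(78) → 143
83 + 102 → 185
143 + 185 → 328
Total encoded bits = sum of merged weights = 38 + 83 + 102 + 143 + 185 + 328 = 879.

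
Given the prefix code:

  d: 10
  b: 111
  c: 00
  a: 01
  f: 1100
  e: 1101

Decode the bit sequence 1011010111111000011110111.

Read left to right; each codeword is recognised as soon as it completes (prefix code):
  10→d | 1101→e | 01→a | 111→b | 1100→f | 00→c | 111→b | 10→d | 111→b
Decoded message: deabfcbdb

deabfcbdb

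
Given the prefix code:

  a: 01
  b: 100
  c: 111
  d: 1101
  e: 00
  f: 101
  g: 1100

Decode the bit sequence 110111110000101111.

Read left to right; each codeword is recognised as soon as it completes (prefix code):
  1101→d | 111→c | 100→b | 00→e | 101→f | 111→c
Decoded message: dcbefc

dcbefc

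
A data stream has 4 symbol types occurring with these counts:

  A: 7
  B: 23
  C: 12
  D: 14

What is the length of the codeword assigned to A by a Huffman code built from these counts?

3

Build the tree from the bottom:
combine A(7), C(12) → 19
combine D(14), 19 → 33
combine B(23), 33 → 56
The subtree containing A is merged 3 times, so code length = 3.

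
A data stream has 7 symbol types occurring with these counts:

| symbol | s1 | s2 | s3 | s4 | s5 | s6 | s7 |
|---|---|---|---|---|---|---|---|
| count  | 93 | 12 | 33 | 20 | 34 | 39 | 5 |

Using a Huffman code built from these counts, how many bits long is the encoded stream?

576

Greedily combine the two least-frequent nodes:
s7(5) + s2(12) → 17
17 + s4(20) → 37
s3(33) + s5(34) → 67
37 + s6(39) → 76
67 + 76 → 143
s1(93) + 143 → 236
Total encoded bits = sum of merged weights = 17 + 37 + 67 + 76 + 143 + 236 = 576.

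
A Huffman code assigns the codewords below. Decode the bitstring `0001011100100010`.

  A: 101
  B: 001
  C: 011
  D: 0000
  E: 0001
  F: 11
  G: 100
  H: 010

ECGGH

Read left to right; each codeword is recognised as soon as it completes (prefix code):
  0001→E | 011→C | 100→G | 100→G | 010→H
Decoded message: ECGGH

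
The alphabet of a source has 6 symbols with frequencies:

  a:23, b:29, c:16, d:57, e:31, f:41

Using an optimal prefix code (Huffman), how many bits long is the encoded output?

Merge the two smallest weights repeatedly:
merge c(16) and a(23): 39
merge b(29) and e(31): 60
merge 39 and f(41): 80
merge d(57) and 60: 117
merge 80 and 117: 197
Total encoded bits = sum of merged weights = 39 + 60 + 80 + 117 + 197 = 493.

493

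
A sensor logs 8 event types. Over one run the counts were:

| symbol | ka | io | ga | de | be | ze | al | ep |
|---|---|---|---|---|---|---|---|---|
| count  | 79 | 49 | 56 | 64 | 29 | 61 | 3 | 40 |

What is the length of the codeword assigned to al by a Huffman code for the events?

4

Repeatedly merge the two smallest:
merge al(3) and be(29): 32
merge 32 and ep(40): 72
merge io(49) and ga(56): 105
merge ze(61) and de(64): 125
merge 72 and ka(79): 151
merge 105 and 125: 230
merge 151 and 230: 381
The subtree containing al is merged 4 times, so code length = 4.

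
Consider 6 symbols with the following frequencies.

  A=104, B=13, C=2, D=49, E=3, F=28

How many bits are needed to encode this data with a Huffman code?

363

Merge the two smallest weights repeatedly:
combine C(2), E(3) → 5
combine 5, B(13) → 18
combine 18, F(28) → 46
combine 46, D(49) → 95
combine 95, A(104) → 199
Each symbol's bit-cost is frequency × depth; summing gives 363 bits (equivalently 5 + 18 + 46 + 95 + 199).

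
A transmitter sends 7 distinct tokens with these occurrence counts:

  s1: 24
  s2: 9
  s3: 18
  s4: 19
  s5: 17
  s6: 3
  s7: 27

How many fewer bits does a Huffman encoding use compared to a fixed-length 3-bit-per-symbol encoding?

Fixed-length: 3 bits × 117 symbols = 351 bits.
Huffman merges:
s6(3) + s2(9) → 12
12 + s5(17) → 29
s3(18) + s4(19) → 37
s1(24) + s7(27) → 51
29 + 37 → 66
51 + 66 → 117
Huffman total = 12 + 29 + 37 + 51 + 66 + 117 = 312 bits.
Saving = 351 − 312 = 39 bits.

39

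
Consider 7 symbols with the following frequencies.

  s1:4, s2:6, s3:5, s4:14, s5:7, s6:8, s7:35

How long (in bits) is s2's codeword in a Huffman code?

4

Build the tree from the bottom:
merge s1(4) and s3(5): 9
merge s2(6) and s5(7): 13
merge s6(8) and 9: 17
merge 13 and s4(14): 27
merge 17 and 27: 44
merge s7(35) and 44: 79
s2 sits 4 levels below the root, so its codeword is 4 bits.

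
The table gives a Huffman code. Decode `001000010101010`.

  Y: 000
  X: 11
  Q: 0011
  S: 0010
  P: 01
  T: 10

Read left to right; each codeword is recognised as soon as it completes (prefix code):
  0010→S | 000→Y | 10→T | 10→T | 10→T | 10→T
Decoded message: SYTTTT

SYTTTT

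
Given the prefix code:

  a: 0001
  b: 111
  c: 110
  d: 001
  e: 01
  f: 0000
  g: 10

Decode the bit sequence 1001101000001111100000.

Read left to right; each codeword is recognised as soon as it completes (prefix code):
  10→g | 01→e | 10→g | 10→g | 0000→f | 111→b | 110→c | 0000→f
Decoded message: geggfbcf

geggfbcf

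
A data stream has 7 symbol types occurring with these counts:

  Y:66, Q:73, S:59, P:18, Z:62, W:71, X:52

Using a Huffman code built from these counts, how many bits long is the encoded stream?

Merge the two smallest weights repeatedly:
combine P(18), X(52) → 70
combine S(59), Z(62) → 121
combine Y(66), 70 → 136
combine W(71), Q(73) → 144
combine 121, 136 → 257
combine 144, 257 → 401
Total encoded bits = sum of merged weights = 70 + 121 + 136 + 144 + 257 + 401 = 1129.

1129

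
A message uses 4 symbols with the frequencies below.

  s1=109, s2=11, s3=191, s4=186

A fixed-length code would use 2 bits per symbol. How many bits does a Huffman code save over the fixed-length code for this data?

71

Fixed-length: 2 bits × 497 symbols = 994 bits.
Huffman merges:
merge s2(11) and s1(109): 120
merge 120 and s4(186): 306
merge s3(191) and 306: 497
Huffman total = 120 + 306 + 497 = 923 bits.
Saving = 994 − 923 = 71 bits.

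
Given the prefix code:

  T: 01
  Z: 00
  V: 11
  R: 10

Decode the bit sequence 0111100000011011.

TVRZZTRV

Read left to right; each codeword is recognised as soon as it completes (prefix code):
  01→T | 11→V | 10→R | 00→Z | 00→Z | 01→T | 10→R | 11→V
Decoded message: TVRZZTRV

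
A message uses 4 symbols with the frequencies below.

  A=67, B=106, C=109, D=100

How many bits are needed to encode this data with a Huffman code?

Build the Huffman tree bottom-up:
A(67) + D(100) → 167
B(106) + C(109) → 215
167 + 215 → 382
Each symbol's bit-cost is frequency × depth; summing gives 764 bits (equivalently 167 + 215 + 382).

764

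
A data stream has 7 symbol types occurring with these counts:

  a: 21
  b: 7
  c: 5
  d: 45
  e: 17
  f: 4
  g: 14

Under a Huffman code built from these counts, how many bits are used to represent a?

Repeatedly merge the two smallest:
f(4) + c(5) → 9
b(7) + 9 → 16
g(14) + 16 → 30
e(17) + a(21) → 38
30 + 38 → 68
d(45) + 68 → 113
The subtree containing a is merged 3 times, so code length = 3.

3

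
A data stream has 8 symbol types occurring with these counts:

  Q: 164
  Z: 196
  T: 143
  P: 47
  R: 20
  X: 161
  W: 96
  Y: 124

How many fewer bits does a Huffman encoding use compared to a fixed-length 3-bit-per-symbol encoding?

130

Fixed-length: 3 bits × 951 symbols = 2853 bits.
Huffman merges:
combine R(20), P(47) → 67
combine 67, W(96) → 163
combine Y(124), T(143) → 267
combine X(161), 163 → 324
combine Q(164), Z(196) → 360
combine 267, 324 → 591
combine 360, 591 → 951
Huffman total = 67 + 163 + 267 + 324 + 360 + 591 + 951 = 2723 bits.
Saving = 2853 − 2723 = 130 bits.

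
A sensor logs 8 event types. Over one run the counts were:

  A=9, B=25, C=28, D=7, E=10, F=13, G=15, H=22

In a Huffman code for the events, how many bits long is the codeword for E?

Build the tree from the bottom:
D(7) + A(9) → 16
E(10) + F(13) → 23
G(15) + 16 → 31
H(22) + 23 → 45
B(25) + C(28) → 53
31 + 45 → 76
53 + 76 → 129
E's leaf is at depth 4, giving a 4-bit codeword.

4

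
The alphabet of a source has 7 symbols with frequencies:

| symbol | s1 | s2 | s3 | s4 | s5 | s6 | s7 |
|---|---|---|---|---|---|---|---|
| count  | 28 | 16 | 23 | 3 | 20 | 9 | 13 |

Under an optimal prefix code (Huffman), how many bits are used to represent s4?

Build the tree from the bottom:
combine s4(3), s6(9) → 12
combine 12, s7(13) → 25
combine s2(16), s5(20) → 36
combine s3(23), 25 → 48
combine s1(28), 36 → 64
combine 48, 64 → 112
s4's leaf is at depth 4, giving a 4-bit codeword.

4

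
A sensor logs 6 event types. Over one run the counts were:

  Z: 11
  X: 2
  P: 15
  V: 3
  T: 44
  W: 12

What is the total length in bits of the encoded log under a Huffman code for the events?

Merge the two smallest weights repeatedly:
X(2) + V(3) → 5
5 + Z(11) → 16
W(12) + P(15) → 27
16 + 27 → 43
43 + T(44) → 87
The encoded length is the sum of every internal node's weight: 5 + 16 + 27 + 43 + 87 = 178 bits.

178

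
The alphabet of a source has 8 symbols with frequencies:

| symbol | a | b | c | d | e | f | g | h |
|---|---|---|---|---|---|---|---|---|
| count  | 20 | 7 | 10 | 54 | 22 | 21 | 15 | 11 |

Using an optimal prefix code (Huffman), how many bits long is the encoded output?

Merge the two smallest weights repeatedly:
b(7) + c(10) → 17
h(11) + g(15) → 26
17 + a(20) → 37
f(21) + e(22) → 43
26 + 37 → 63
43 + d(54) → 97
63 + 97 → 160
Each symbol's bit-cost is frequency × depth; summing gives 443 bits (equivalently 17 + 26 + 37 + 43 + 63 + 97 + 160).

443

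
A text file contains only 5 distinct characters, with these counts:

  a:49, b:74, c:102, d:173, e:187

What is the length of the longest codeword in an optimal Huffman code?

Merge the two lowest-weight nodes at each step:
merge a(49) and b(74): 123
merge c(102) and 123: 225
merge d(173) and e(187): 360
merge 225 and 360: 585
The first pair merged (a, b) ends up deepest, at depth 3.

3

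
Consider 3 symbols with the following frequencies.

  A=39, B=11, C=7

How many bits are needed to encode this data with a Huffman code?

Build the Huffman tree bottom-up:
C(7) + B(11) → 18
18 + A(39) → 57
The encoded length is the sum of every internal node's weight: 18 + 57 = 75 bits.

75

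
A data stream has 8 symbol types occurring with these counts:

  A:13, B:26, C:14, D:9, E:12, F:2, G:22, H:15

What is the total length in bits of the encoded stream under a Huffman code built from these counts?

Merge the two smallest weights repeatedly:
merge F(2) and D(9): 11
merge 11 and E(12): 23
merge A(13) and C(14): 27
merge H(15) and G(22): 37
merge 23 and B(26): 49
merge 27 and 37: 64
merge 49 and 64: 113
Total encoded bits = sum of merged weights = 11 + 23 + 27 + 37 + 49 + 64 + 113 = 324.

324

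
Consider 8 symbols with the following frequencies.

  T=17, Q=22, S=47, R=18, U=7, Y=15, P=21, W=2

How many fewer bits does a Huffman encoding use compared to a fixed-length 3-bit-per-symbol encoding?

38

Fixed-length: 3 bits × 149 symbols = 447 bits.
Huffman merges:
combine W(2), U(7) → 9
combine 9, Y(15) → 24
combine T(17), R(18) → 35
combine P(21), Q(22) → 43
combine 24, 35 → 59
combine 43, S(47) → 90
combine 59, 90 → 149
Huffman total = 9 + 24 + 35 + 43 + 59 + 90 + 149 = 409 bits.
Saving = 447 − 409 = 38 bits.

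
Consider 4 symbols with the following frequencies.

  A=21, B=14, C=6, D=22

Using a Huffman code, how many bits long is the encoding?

Merge the two smallest weights repeatedly:
merge C(6) and B(14): 20
merge 20 and A(21): 41
merge D(22) and 41: 63
Total encoded bits = sum of merged weights = 20 + 41 + 63 = 124.

124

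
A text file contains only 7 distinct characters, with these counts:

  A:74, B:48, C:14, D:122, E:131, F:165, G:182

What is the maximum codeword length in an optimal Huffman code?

Merge the two lowest-weight nodes at each step:
C(14) + B(48) → 62
62 + A(74) → 136
D(122) + E(131) → 253
136 + F(165) → 301
G(182) + 253 → 435
301 + 435 → 736
Maximum depth reached is 4.

4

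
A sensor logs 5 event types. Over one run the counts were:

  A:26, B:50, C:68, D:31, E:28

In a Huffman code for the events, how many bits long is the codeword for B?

2

Huffman merges, smallest pair first:
A(26) + E(28) → 54
D(31) + B(50) → 81
54 + C(68) → 122
81 + 122 → 203
The subtree containing B is merged 2 times, so code length = 2.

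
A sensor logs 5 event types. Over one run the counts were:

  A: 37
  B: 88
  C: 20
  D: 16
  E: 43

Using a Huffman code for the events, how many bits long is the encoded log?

429

Merge the two smallest weights repeatedly:
merge D(16) and C(20): 36
merge 36 and A(37): 73
merge E(43) and 73: 116
merge B(88) and 116: 204
Total encoded bits = sum of merged weights = 36 + 73 + 116 + 204 = 429.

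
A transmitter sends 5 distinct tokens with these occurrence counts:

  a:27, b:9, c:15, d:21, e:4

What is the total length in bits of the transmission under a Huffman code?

165

Build the Huffman tree bottom-up:
e(4) + b(9) → 13
13 + c(15) → 28
d(21) + a(27) → 48
28 + 48 → 76
Total encoded bits = sum of merged weights = 13 + 28 + 48 + 76 = 165.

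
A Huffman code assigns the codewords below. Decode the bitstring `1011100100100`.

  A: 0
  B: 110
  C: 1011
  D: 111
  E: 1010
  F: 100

CFFF

Read left to right; each codeword is recognised as soon as it completes (prefix code):
  1011→C | 100→F | 100→F | 100→F
Decoded message: CFFF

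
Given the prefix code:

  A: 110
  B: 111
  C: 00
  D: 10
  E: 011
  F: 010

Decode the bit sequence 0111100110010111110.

Read left to right; each codeword is recognised as soon as it completes (prefix code):
  011→E | 110→A | 011→E | 00→C | 10→D | 111→B | 110→A
Decoded message: EAECDBA

EAECDBA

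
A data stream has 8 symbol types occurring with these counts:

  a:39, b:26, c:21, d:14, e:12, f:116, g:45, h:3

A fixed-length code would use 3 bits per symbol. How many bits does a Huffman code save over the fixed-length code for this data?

Fixed-length: 3 bits × 276 symbols = 828 bits.
Huffman merges:
merge h(3) and e(12): 15
merge d(14) and 15: 29
merge c(21) and b(26): 47
merge 29 and a(39): 68
merge g(45) and 47: 92
merge 68 and 92: 160
merge f(116) and 160: 276
Huffman total = 15 + 29 + 47 + 68 + 92 + 160 + 276 = 687 bits.
Saving = 828 − 687 = 141 bits.

141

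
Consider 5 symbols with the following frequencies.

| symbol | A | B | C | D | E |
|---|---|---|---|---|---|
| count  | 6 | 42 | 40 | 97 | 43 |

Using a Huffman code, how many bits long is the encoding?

490

Merge the two smallest weights repeatedly:
merge A(6) and C(40): 46
merge B(42) and E(43): 85
merge 46 and 85: 131
merge D(97) and 131: 228
Each symbol's bit-cost is frequency × depth; summing gives 490 bits (equivalently 46 + 85 + 131 + 228).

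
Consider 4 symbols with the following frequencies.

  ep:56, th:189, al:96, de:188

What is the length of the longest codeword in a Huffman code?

Merge the two lowest-weight nodes at each step:
combine ep(56), al(96) → 152
combine 152, de(188) → 340
combine th(189), 340 → 529
Maximum depth reached is 3.

3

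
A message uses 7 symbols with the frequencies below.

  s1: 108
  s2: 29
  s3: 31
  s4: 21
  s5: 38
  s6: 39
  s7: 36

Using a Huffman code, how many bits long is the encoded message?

798

Merge the two smallest weights repeatedly:
combine s4(21), s2(29) → 50
combine s3(31), s7(36) → 67
combine s5(38), s6(39) → 77
combine 50, 67 → 117
combine 77, s1(108) → 185
combine 117, 185 → 302
Each symbol's bit-cost is frequency × depth; summing gives 798 bits (equivalently 50 + 67 + 77 + 117 + 185 + 302).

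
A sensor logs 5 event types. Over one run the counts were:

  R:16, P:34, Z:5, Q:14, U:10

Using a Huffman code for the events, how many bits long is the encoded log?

Greedily combine the two least-frequent nodes:
combine Z(5), U(10) → 15
combine Q(14), 15 → 29
combine R(16), 29 → 45
combine P(34), 45 → 79
Each symbol's bit-cost is frequency × depth; summing gives 168 bits (equivalently 15 + 29 + 45 + 79).

168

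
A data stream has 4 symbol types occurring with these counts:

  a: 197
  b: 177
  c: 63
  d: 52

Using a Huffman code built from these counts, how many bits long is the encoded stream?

Merge the two smallest weights repeatedly:
combine d(52), c(63) → 115
combine 115, b(177) → 292
combine a(197), 292 → 489
Total encoded bits = sum of merged weights = 115 + 292 + 489 = 896.

896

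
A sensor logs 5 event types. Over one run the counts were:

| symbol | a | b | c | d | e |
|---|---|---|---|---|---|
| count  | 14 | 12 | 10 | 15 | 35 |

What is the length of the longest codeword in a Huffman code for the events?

Merge the two lowest-weight nodes at each step:
c(10) + b(12) → 22
a(14) + d(15) → 29
22 + 29 → 51
e(35) + 51 → 86
The rarest symbols sit at the bottom; the longest codeword is 3 bits.

3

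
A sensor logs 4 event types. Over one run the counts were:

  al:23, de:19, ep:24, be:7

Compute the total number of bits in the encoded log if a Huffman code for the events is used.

Build the Huffman tree bottom-up:
combine be(7), de(19) → 26
combine al(23), ep(24) → 47
combine 26, 47 → 73
The encoded length is the sum of every internal node's weight: 26 + 47 + 73 = 146 bits.

146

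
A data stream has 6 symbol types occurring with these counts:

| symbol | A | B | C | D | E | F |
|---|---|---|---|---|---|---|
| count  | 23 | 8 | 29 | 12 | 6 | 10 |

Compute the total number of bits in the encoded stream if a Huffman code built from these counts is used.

Build the Huffman tree bottom-up:
combine E(6), B(8) → 14
combine F(10), D(12) → 22
combine 14, 22 → 36
combine A(23), C(29) → 52
combine 36, 52 → 88
The encoded length is the sum of every internal node's weight: 14 + 22 + 36 + 52 + 88 = 212 bits.

212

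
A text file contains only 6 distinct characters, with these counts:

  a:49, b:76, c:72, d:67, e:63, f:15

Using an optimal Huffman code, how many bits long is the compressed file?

875

Merge the two smallest weights repeatedly:
combine f(15), a(49) → 64
combine e(63), 64 → 127
combine d(67), c(72) → 139
combine b(76), 127 → 203
combine 139, 203 → 342
Total encoded bits = sum of merged weights = 64 + 127 + 139 + 203 + 342 = 875.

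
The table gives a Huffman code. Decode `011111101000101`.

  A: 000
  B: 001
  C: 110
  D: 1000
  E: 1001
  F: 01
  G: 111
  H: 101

Read left to right; each codeword is recognised as soon as it completes (prefix code):
  01→F | 111→G | 110→C | 1000→D | 101→H
Decoded message: FGCDH

FGCDH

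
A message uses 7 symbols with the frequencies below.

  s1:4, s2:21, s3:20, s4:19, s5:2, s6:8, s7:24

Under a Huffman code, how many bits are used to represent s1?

5

Huffman merges, smallest pair first:
s5(2) + s1(4) → 6
6 + s6(8) → 14
14 + s4(19) → 33
s3(20) + s2(21) → 41
s7(24) + 33 → 57
41 + 57 → 98
s1 sits 5 levels below the root, so its codeword is 5 bits.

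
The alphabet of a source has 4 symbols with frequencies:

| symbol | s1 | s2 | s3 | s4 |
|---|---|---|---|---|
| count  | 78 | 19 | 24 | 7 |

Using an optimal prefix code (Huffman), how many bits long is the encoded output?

Merge the two smallest weights repeatedly:
s4(7) + s2(19) → 26
s3(24) + 26 → 50
50 + s1(78) → 128
Total encoded bits = sum of merged weights = 26 + 50 + 128 = 204.

204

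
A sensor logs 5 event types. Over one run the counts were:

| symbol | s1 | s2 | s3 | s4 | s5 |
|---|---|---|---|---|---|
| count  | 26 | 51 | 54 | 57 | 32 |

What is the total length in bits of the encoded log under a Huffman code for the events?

Merge the two smallest weights repeatedly:
merge s1(26) and s5(32): 58
merge s2(51) and s3(54): 105
merge s4(57) and 58: 115
merge 105 and 115: 220
Each symbol's bit-cost is frequency × depth; summing gives 498 bits (equivalently 58 + 105 + 115 + 220).

498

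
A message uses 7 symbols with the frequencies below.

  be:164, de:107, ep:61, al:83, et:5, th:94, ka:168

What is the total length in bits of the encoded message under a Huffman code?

1780

Build the Huffman tree bottom-up:
combine et(5), ep(61) → 66
combine 66, al(83) → 149
combine th(94), de(107) → 201
combine 149, be(164) → 313
combine ka(168), 201 → 369
combine 313, 369 → 682
Each symbol's bit-cost is frequency × depth; summing gives 1780 bits (equivalently 66 + 149 + 201 + 313 + 369 + 682).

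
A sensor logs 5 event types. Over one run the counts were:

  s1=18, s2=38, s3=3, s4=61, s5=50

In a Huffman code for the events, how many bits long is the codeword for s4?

Repeatedly merge the two smallest:
merge s3(3) and s1(18): 21
merge 21 and s2(38): 59
merge s5(50) and 59: 109
merge s4(61) and 109: 170
s4 is merged only at the final step, so code length = 1.

1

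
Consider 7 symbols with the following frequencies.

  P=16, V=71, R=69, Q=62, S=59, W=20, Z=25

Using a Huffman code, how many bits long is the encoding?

861

Merge the two smallest weights repeatedly:
merge P(16) and W(20): 36
merge Z(25) and 36: 61
merge S(59) and 61: 120
merge Q(62) and R(69): 131
merge V(71) and 120: 191
merge 131 and 191: 322
The encoded length is the sum of every internal node's weight: 36 + 61 + 120 + 131 + 191 + 322 = 861 bits.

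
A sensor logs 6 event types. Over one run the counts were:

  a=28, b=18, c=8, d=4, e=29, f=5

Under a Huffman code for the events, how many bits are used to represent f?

Build the tree from the bottom:
d(4) + f(5) → 9
c(8) + 9 → 17
17 + b(18) → 35
a(28) + e(29) → 57
35 + 57 → 92
f's leaf is at depth 4, giving a 4-bit codeword.

4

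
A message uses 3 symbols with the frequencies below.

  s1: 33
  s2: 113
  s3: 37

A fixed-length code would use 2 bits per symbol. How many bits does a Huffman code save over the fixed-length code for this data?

113

Fixed-length: 2 bits × 183 symbols = 366 bits.
Huffman merges:
combine s1(33), s3(37) → 70
combine 70, s2(113) → 183
Huffman total = 70 + 183 = 253 bits.
Saving = 366 − 253 = 113 bits.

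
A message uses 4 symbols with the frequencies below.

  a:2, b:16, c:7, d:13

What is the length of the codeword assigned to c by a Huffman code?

Huffman merges, smallest pair first:
a(2) + c(7) → 9
9 + d(13) → 22
b(16) + 22 → 38
The subtree containing c is merged 3 times, so code length = 3.

3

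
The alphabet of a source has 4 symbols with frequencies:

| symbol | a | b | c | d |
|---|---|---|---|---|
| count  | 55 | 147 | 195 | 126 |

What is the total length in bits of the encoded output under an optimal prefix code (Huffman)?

Build the Huffman tree bottom-up:
merge a(55) and d(126): 181
merge b(147) and 181: 328
merge c(195) and 328: 523
Total encoded bits = sum of merged weights = 181 + 328 + 523 = 1032.

1032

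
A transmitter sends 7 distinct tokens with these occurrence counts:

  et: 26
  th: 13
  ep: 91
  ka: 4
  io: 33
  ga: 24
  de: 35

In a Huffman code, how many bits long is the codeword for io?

3

Repeatedly merge the two smallest:
ka(4) + th(13) → 17
17 + ga(24) → 41
et(26) + io(33) → 59
de(35) + 41 → 76
59 + 76 → 135
ep(91) + 135 → 226
The subtree containing io is merged 3 times, so code length = 3.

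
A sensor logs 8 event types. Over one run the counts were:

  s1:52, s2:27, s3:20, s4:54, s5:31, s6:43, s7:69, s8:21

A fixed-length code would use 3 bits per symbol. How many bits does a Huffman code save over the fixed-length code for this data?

Fixed-length: 3 bits × 317 symbols = 951 bits.
Huffman merges:
merge s3(20) and s8(21): 41
merge s2(27) and s5(31): 58
merge 41 and s6(43): 84
merge s1(52) and s4(54): 106
merge 58 and s7(69): 127
merge 84 and 106: 190
merge 127 and 190: 317
Huffman total = 41 + 58 + 84 + 106 + 127 + 190 + 317 = 923 bits.
Saving = 951 − 923 = 28 bits.

28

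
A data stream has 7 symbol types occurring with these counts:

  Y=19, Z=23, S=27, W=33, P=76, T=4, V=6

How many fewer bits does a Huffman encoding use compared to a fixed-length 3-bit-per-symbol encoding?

Fixed-length: 3 bits × 188 symbols = 564 bits.
Huffman merges:
combine T(4), V(6) → 10
combine 10, Y(19) → 29
combine Z(23), S(27) → 50
combine 29, W(33) → 62
combine 50, 62 → 112
combine P(76), 112 → 188
Huffman total = 10 + 29 + 50 + 62 + 112 + 188 = 451 bits.
Saving = 564 − 451 = 113 bits.

113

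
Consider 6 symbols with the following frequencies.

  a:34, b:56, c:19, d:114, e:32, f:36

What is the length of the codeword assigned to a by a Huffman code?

Repeatedly merge the two smallest:
c(19) + e(32) → 51
a(34) + f(36) → 70
51 + b(56) → 107
70 + 107 → 177
d(114) + 177 → 291
The subtree containing a is merged 3 times, so code length = 3.

3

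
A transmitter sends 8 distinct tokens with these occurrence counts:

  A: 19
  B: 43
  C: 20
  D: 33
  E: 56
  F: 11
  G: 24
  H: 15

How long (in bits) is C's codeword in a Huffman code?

4

Build the tree from the bottom:
merge F(11) and H(15): 26
merge A(19) and C(20): 39
merge G(24) and 26: 50
merge D(33) and 39: 72
merge B(43) and 50: 93
merge E(56) and 72: 128
merge 93 and 128: 221
The subtree containing C is merged 4 times, so code length = 4.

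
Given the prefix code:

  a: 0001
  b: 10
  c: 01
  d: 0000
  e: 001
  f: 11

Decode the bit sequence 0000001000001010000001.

dedccde

Read left to right; each codeword is recognised as soon as it completes (prefix code):
  0000→d | 001→e | 0000→d | 01→c | 01→c | 0000→d | 001→e
Decoded message: dedccde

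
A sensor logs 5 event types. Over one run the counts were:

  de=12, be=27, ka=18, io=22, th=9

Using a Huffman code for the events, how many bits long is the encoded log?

Greedily combine the two least-frequent nodes:
combine th(9), de(12) → 21
combine ka(18), 21 → 39
combine io(22), be(27) → 49
combine 39, 49 → 88
The encoded length is the sum of every internal node's weight: 21 + 39 + 49 + 88 = 197 bits.

197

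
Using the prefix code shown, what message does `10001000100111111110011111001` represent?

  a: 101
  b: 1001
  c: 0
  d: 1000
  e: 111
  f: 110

ddbeebeb

Read left to right; each codeword is recognised as soon as it completes (prefix code):
  1000→d | 1000→d | 1001→b | 111→e | 111→e | 1001→b | 111→e | 1001→b
Decoded message: ddbeebeb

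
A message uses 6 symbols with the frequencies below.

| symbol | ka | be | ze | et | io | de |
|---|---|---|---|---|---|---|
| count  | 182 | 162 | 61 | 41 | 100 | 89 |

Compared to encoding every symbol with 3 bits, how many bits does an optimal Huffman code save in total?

344

Fixed-length: 3 bits × 635 symbols = 1905 bits.
Huffman merges:
merge et(41) and ze(61): 102
merge de(89) and io(100): 189
merge 102 and be(162): 264
merge ka(182) and 189: 371
merge 264 and 371: 635
Huffman total = 102 + 189 + 264 + 371 + 635 = 1561 bits.
Saving = 1905 − 1561 = 344 bits.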